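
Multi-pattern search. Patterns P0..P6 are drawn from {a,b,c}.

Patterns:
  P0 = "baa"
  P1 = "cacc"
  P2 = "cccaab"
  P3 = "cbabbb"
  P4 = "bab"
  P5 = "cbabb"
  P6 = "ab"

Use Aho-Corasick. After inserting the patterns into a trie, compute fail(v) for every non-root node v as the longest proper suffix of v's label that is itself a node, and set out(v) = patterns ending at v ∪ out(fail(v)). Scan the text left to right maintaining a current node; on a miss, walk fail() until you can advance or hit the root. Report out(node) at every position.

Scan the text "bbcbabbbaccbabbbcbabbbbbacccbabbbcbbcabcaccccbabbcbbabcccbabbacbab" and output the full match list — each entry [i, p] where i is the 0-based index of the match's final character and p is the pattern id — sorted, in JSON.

Build:
Trie (insert patterns):
  0='ε' goto a→19 b→1 c→4
  1='b' goto a→2
  2='ba' goto a→3 b→18
  3='baa' goto ·  [P0 ends]
  4='c' goto a→5 b→13 c→8
  5='ca' goto c→6
  6='cac' goto c→7
  7='cacc' goto ·  [P1 ends]
  8='cc' goto c→9
  9='ccc' goto a→10
  10='ccca' goto a→11
  11='cccaa' goto b→12
  12='cccaab' goto ·  [P2 ends]
  13='cb' goto a→14
  14='cba' goto b→15
  15='cbab' goto b→16
  16='cbabb' goto b→17  [P5 ends]
  17='cbabbb' goto ·  [P3 ends]
  18='bab' goto ·  [P4 ends]
  19='a' goto b→20
  20='ab' goto ·  [P6 ends]

Failure links (BFS by depth):
  n1('b'): parent n0 fail=0; on 'b' 0 → fail=0;  out ∅∪∅=∅
  n4('c'): parent n0 fail=0; on 'c' 0 → fail=0;  out ∅∪∅=∅
  n19('a'): parent n0 fail=0; on 'a' 0 → fail=0;  out ∅∪∅=∅
  n2('ba'): parent n1 fail=0; on 'a' 0 → fail=19;  out ∅∪∅=∅
  n5('ca'): parent n4 fail=0; on 'a' 0 → fail=19;  out ∅∪∅=∅
  n8('cc'): parent n4 fail=0; on 'c' 0 → fail=4;  out ∅∪∅=∅
  n13('cb'): parent n4 fail=0; on 'b' 0 → fail=1;  out ∅∪∅=∅
  n20('ab'): parent n19 fail=0; on 'b' 0 → fail=1;  out {6}∪∅={6}
  n3('baa'): parent n2 fail=19; on 'a' 19→0 → fail=19;  out {0}∪∅={0}
  n6('cac'): parent n5 fail=19; on 'c' 19→0 → fail=4;  out ∅∪∅=∅
  n9('ccc'): parent n8 fail=4; on 'c' 4 → fail=8;  out ∅∪∅=∅
  n14('cba'): parent n13 fail=1; on 'a' 1 → fail=2;  out ∅∪∅=∅
  n18('bab'): parent n2 fail=19; on 'b' 19 → fail=20;  out {4}∪{6}={4,6}
  n7('cacc'): parent n6 fail=4; on 'c' 4 → fail=8;  out {1}∪∅={1}
  n10('ccca'): parent n9 fail=8; on 'a' 8→4 → fail=5;  out ∅∪∅=∅
  n15('cbab'): parent n14 fail=2; on 'b' 2 → fail=18;  out ∅∪{4,6}={4,6}
  n11('cccaa'): parent n10 fail=5; on 'a' 5→19→0 → fail=19;  out ∅∪∅=∅
  n16('cbabb'): parent n15 fail=18; on 'b' 18→20→1→0 → fail=1;  out {5}∪∅={5}
  n12('cccaab'): parent n11 fail=19; on 'b' 19 → fail=20;  out {2}∪{6}={2,6}
  n17('cbabbb'): parent n16 fail=1; on 'b' 1→0 → fail=1;  out {3}∪∅={3}

Text stream:
pos 0 'b': at 1
pos 1 'b': at 1 (fail-walked)
pos 2 'c': at 4 (fail-walked)
pos 3 'b': at 13
pos 4 'a': at 14
pos 5 'b': at 15  → match P4@[3:5],P6@[4:5]
pos 6 'b': at 16  → match P5@[2:6]
pos 7 'b': at 17  → match P3@[2:7]
pos 8 'a': at 2 (fail-walked)
pos 9 'c': at 4 (fail-walked)
pos 10 'c': at 8
pos 11 'b': at 13 (fail-walked)
pos 12 'a': at 14
pos 13 'b': at 15  → match P4@[11:13],P6@[12:13]
pos 14 'b': at 16  → match P5@[10:14]
pos 15 'b': at 17  → match P3@[10:15]
pos 16 'c': at 4 (fail-walked)
pos 17 'b': at 13
pos 18 'a': at 14
pos 19 'b': at 15  → match P4@[17:19],P6@[18:19]
pos 20 'b': at 16  → match P5@[16:20]
pos 21 'b': at 17  → match P3@[16:21]
pos 22 'b': at 1 (fail-walked)
pos 23 'b': at 1 (fail-walked)
pos 24 'a': at 2
pos 25 'c': at 4 (fail-walked)
pos 26 'c': at 8
pos 27 'c': at 9
pos 28 'b': at 13 (fail-walked)
pos 29 'a': at 14
pos 30 'b': at 15  → match P4@[28:30],P6@[29:30]
pos 31 'b': at 16  → match P5@[27:31]
pos 32 'b': at 17  → match P3@[27:32]
pos 33 'c': at 4 (fail-walked)
pos 34 'b': at 13
pos 35 'b': at 1 (fail-walked)
pos 36 'c': at 4 (fail-walked)
pos 37 'a': at 5
pos 38 'b': at 20 (fail-walked)  → match P6@[37:38]
pos 39 'c': at 4 (fail-walked)
pos 40 'a': at 5
pos 41 'c': at 6
pos 42 'c': at 7  → match P1@[39:42]
pos 43 'c': at 9 (fail-walked)
pos 44 'c': at 9 (fail-walked)
pos 45 'b': at 13 (fail-walked)
pos 46 'a': at 14
pos 47 'b': at 15  → match P4@[45:47],P6@[46:47]
pos 48 'b': at 16  → match P5@[44:48]
pos 49 'c': at 4 (fail-walked)
pos 50 'b': at 13
pos 51 'b': at 1 (fail-walked)
pos 52 'a': at 2
pos 53 'b': at 18  → match P4@[51:53],P6@[52:53]
pos 54 'c': at 4 (fail-walked)
pos 55 'c': at 8
pos 56 'c': at 9
pos 57 'b': at 13 (fail-walked)
pos 58 'a': at 14
pos 59 'b': at 15  → match P4@[57:59],P6@[58:59]
pos 60 'b': at 16  → match P5@[56:60]
pos 61 'a': at 2 (fail-walked)
pos 62 'c': at 4 (fail-walked)
pos 63 'b': at 13
pos 64 'a': at 14
pos 65 'b': at 15  → match P4@[63:65],P6@[64:65]

All matches (sorted): [[5,4],[5,6],[6,5],[7,3],[13,4],[13,6],[14,5],[15,3],[19,4],[19,6],[20,5],[21,3],[30,4],[30,6],[31,5],[32,3],[38,6],[42,1],[47,4],[47,6],[48,5],[53,4],[53,6],[59,4],[59,6],[60,5],[65,4],[65,6]]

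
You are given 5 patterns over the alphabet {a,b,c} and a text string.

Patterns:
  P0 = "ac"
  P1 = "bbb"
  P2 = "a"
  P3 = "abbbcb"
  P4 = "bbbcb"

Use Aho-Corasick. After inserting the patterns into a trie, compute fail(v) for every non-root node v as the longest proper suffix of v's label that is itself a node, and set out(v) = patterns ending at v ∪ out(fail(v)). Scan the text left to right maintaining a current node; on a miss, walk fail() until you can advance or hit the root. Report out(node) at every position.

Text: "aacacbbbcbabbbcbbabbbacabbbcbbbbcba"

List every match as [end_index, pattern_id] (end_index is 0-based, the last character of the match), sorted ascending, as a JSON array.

Construct AC machine:
Trie (insert patterns):
  0='ε' goto a→1 b→3
  1='a' goto b→6 c→2  [P2 ends]
  2='ac' goto ·  [P0 ends]
  3='b' goto b→4
  4='bb' goto b→5
  5='bbb' goto c→11  [P1 ends]
  6='ab' goto b→7
  7='abb' goto b→8
  8='abbb' goto c→9
  9='abbbc' goto b→10
  10='abbbcb' goto ·  [P3 ends]
  11='bbbc' goto b→12
  12='bbbcb' goto ·  [P4 ends]

Failure links (BFS by depth):
  fail(1) 'a': from fail(0)=0 chase 'a': 0 ⇒ 0;  out={2}∪out(0)={2}
  fail(3) 'b': from fail(0)=0 chase 'b': 0 ⇒ 0;  out=∅∪out(0)=∅
  fail(2) 'ac': from fail(1)=0 chase 'c': 0 ⇒ 0;  out={0}∪out(0)={0}
  fail(4) 'bb': from fail(3)=0 chase 'b': 0 ⇒ 3;  out=∅∪out(3)=∅
  fail(6) 'ab': from fail(1)=0 chase 'b': 0 ⇒ 3;  out=∅∪out(3)=∅
  fail(5) 'bbb': from fail(4)=3 chase 'b': 3 ⇒ 4;  out={1}∪out(4)={1}
  fail(7) 'abb': from fail(6)=3 chase 'b': 3 ⇒ 4;  out=∅∪out(4)=∅
  fail(8) 'abbb': from fail(7)=4 chase 'b': 4 ⇒ 5;  out=∅∪out(5)={1}
  fail(11) 'bbbc': from fail(5)=4 chase 'c': 4→3→0 ⇒ 0;  out=∅∪out(0)=∅
  fail(9) 'abbbc': from fail(8)=5 chase 'c': 5 ⇒ 11;  out=∅∪out(11)=∅
  fail(12) 'bbbcb': from fail(11)=0 chase 'b': 0 ⇒ 3;  out={4}∪out(3)={4}
  fail(10) 'abbbcb': from fail(9)=11 chase 'b': 11 ⇒ 12;  out={3}∪out(12)={3,4}

Text stream:
i=0 'a': node 0→1  emit P2@[0:0]
i=1 'a': node 1→1 (fail-walked)  emit P2@[1:1]
i=2 'c': node 1→2  emit P0@[1:2]
i=3 'a': node 2→1 (fail-walked)  emit P2@[3:3]
i=4 'c': node 1→2  emit P0@[3:4]
i=5 'b': node 2→3 (fail-walked)
i=6 'b': node 3→4
i=7 'b': node 4→5  emit P1@[5:7]
i=8 'c': node 5→11
i=9 'b': node 11→12  emit P4@[5:9]
i=10 'a': node 12→1 (fail-walked)  emit P2@[10:10]
i=11 'b': node 1→6
i=12 'b': node 6→7
i=13 'b': node 7→8  emit P1@[11:13]
i=14 'c': node 8→9
i=15 'b': node 9→10  emit P3@[10:15],P4@[11:15]
i=16 'b': node 10→4 (fail-walked)
i=17 'a': node 4→1 (fail-walked)  emit P2@[17:17]
i=18 'b': node 1→6
i=19 'b': node 6→7
i=20 'b': node 7→8  emit P1@[18:20]
i=21 'a': node 8→1 (fail-walked)  emit P2@[21:21]
i=22 'c': node 1→2  emit P0@[21:22]
i=23 'a': node 2→1 (fail-walked)  emit P2@[23:23]
i=24 'b': node 1→6
i=25 'b': node 6→7
i=26 'b': node 7→8  emit P1@[24:26]
i=27 'c': node 8→9
i=28 'b': node 9→10  emit P3@[23:28],P4@[24:28]
i=29 'b': node 10→4 (fail-walked)
i=30 'b': node 4→5  emit P1@[28:30]
i=31 'b': node 5→5 (fail-walked)  emit P1@[29:31]
i=32 'c': node 5→11
i=33 'b': node 11→12  emit P4@[29:33]
i=34 'a': node 12→1 (fail-walked)  emit P2@[34:34]

Matches: [[0,2],[1,2],[2,0],[3,2],[4,0],[7,1],[9,4],[10,2],[13,1],[15,3],[15,4],[17,2],[20,1],[21,2],[22,0],[23,2],[26,1],[28,3],[28,4],[30,1],[31,1],[33,4],[34,2]]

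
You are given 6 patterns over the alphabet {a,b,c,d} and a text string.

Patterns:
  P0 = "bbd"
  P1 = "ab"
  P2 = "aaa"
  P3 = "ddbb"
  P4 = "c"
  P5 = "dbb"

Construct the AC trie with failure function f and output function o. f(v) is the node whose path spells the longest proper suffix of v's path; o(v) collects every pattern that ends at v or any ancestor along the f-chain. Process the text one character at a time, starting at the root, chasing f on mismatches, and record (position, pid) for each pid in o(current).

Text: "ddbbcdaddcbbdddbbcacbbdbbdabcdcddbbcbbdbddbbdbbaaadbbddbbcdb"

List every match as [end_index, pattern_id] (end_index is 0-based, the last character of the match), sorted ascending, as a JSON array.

Build:
Trie (insert patterns):
  0='ε' goto a→4 b→1 c→12 d→8
  1='b' goto b→2
  2='bb' goto d→3
  3='bbd' goto ·  [P0 ends]
  4='a' goto a→6 b→5
  5='ab' goto ·  [P1 ends]
  6='aa' goto a→7
  7='aaa' goto ·  [P2 ends]
  8='d' goto b→13 d→9
  9='dd' goto b→10
  10='ddb' goto b→11
  11='ddbb' goto ·  [P3 ends]
  12='c' goto ·  [P4 ends]
  13='db' goto b→14
  14='dbb' goto ·  [P5 ends]

Failure links (BFS by depth):
  fail(1) 'b': from fail(0)=0 chase 'b': 0 ⇒ 0;  out=∅∪out(0)=∅
  fail(4) 'a': from fail(0)=0 chase 'a': 0 ⇒ 0;  out=∅∪out(0)=∅
  fail(8) 'd': from fail(0)=0 chase 'd': 0 ⇒ 0;  out=∅∪out(0)=∅
  fail(12) 'c': from fail(0)=0 chase 'c': 0 ⇒ 0;  out={4}∪out(0)={4}
  fail(2) 'bb': from fail(1)=0 chase 'b': 0 ⇒ 1;  out=∅∪out(1)=∅
  fail(5) 'ab': from fail(4)=0 chase 'b': 0 ⇒ 1;  out={1}∪out(1)={1}
  fail(6) 'aa': from fail(4)=0 chase 'a': 0 ⇒ 4;  out=∅∪out(4)=∅
  fail(9) 'dd': from fail(8)=0 chase 'd': 0 ⇒ 8;  out=∅∪out(8)=∅
  fail(13) 'db': from fail(8)=0 chase 'b': 0 ⇒ 1;  out=∅∪out(1)=∅
  fail(3) 'bbd': from fail(2)=1 chase 'd': 1→0 ⇒ 8;  out={0}∪out(8)={0}
  fail(7) 'aaa': from fail(6)=4 chase 'a': 4 ⇒ 6;  out={2}∪out(6)={2}
  fail(10) 'ddb': from fail(9)=8 chase 'b': 8 ⇒ 13;  out=∅∪out(13)=∅
  fail(14) 'dbb': from fail(13)=1 chase 'b': 1 ⇒ 2;  out={5}∪out(2)={5}
  fail(11) 'ddbb': from fail(10)=13 chase 'b': 13 ⇒ 14;  out={3}∪out(14)={3,5}

Run:
i=0 'd': node 0→8
i=1 'd': node 8→9
i=2 'b': node 9→10
i=3 'b': node 10→11  emit P3@[0:3],P5@[1:3]
i=4 'c': node 11→12 ·f  emit P4@[4:4]
i=5 'd': node 12→8 ·f
i=6 'a': node 8→4 ·f
i=7 'd': node 4→8 ·f
i=8 'd': node 8→9
i=9 'c': node 9→12 ·f  emit P4@[9:9]
i=10 'b': node 12→1 ·f
i=11 'b': node 1→2
i=12 'd': node 2→3  emit P0@[10:12]
i=13 'd': node 3→9 ·f
i=14 'd': node 9→9 ·f
i=15 'b': node 9→10
i=16 'b': node 10→11  emit P3@[13:16],P5@[14:16]
i=17 'c': node 11→12 ·f  emit P4@[17:17]
i=18 'a': node 12→4 ·f
i=19 'c': node 4→12 ·f  emit P4@[19:19]
i=20 'b': node 12→1 ·f
i=21 'b': node 1→2
i=22 'd': node 2→3  emit P0@[20:22]
i=23 'b': node 3→13 ·f
i=24 'b': node 13→14  emit P5@[22:24]
i=25 'd': node 14→3 ·f  emit P0@[23:25]
i=26 'a': node 3→4 ·f
i=27 'b': node 4→5  emit P1@[26:27]
i=28 'c': node 5→12 ·f  emit P4@[28:28]
i=29 'd': node 12→8 ·f
i=30 'c': node 8→12 ·f  emit P4@[30:30]
i=31 'd': node 12→8 ·f
i=32 'd': node 8→9
i=33 'b': node 9→10
i=34 'b': node 10→11  emit P3@[31:34],P5@[32:34]
i=35 'c': node 11→12 ·f  emit P4@[35:35]
i=36 'b': node 12→1 ·f
i=37 'b': node 1→2
i=38 'd': node 2→3  emit P0@[36:38]
i=39 'b': node 3→13 ·f
i=40 'd': node 13→8 ·f
i=41 'd': node 8→9
i=42 'b': node 9→10
i=43 'b': node 10→11  emit P3@[40:43],P5@[41:43]
i=44 'd': node 11→3 ·f  emit P0@[42:44]
i=45 'b': node 3→13 ·f
i=46 'b': node 13→14  emit P5@[44:46]
i=47 'a': node 14→4 ·f
i=48 'a': node 4→6
i=49 'a': node 6→7  emit P2@[47:49]
i=50 'd': node 7→8 ·f
i=51 'b': node 8→13
i=52 'b': node 13→14  emit P5@[50:52]
i=53 'd': node 14→3 ·f  emit P0@[51:53]
i=54 'd': node 3→9 ·f
i=55 'b': node 9→10
i=56 'b': node 10→11  emit P3@[53:56],P5@[54:56]
i=57 'c': node 11→12 ·f  emit P4@[57:57]
i=58 'd': node 12→8 ·f
i=59 'b': node 8→13

Result: [[3,3],[3,5],[4,4],[9,4],[12,0],[16,3],[16,5],[17,4],[19,4],[22,0],[24,5],[25,0],[27,1],[28,4],[30,4],[34,3],[34,5],[35,4],[38,0],[43,3],[43,5],[44,0],[46,5],[49,2],[52,5],[53,0],[56,3],[56,5],[57,4]]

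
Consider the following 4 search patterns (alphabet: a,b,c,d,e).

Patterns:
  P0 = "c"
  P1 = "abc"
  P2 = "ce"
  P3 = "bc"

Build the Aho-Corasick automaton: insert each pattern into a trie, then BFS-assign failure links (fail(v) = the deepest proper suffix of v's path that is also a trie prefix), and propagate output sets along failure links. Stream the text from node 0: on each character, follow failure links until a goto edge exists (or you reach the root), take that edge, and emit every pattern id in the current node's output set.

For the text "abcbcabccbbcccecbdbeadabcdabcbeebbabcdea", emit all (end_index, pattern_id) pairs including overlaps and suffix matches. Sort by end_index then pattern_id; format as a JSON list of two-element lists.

Build:
Trie (insert patterns):
  n0 'ε': a→2 b→6 c→1
  n1 'c': e→5  [P0 ends]
  n2 'a': b→3
  n3 'ab': c→4
  n4 'abc': ·  [P1 ends]
  n5 'ce': ·  [P2 ends]
  n6 'b': c→7
  n7 'bc': ·  [P3 ends]

BFS fail/out derivation:
  n1('c'): parent n0 fail=0; on 'c' 0 → fail=0;  out {0}∪∅={0}
  n2('a'): parent n0 fail=0; on 'a' 0 → fail=0;  out ∅∪∅=∅
  n6('b'): parent n0 fail=0; on 'b' 0 → fail=0;  out ∅∪∅=∅
  n3('ab'): parent n2 fail=0; on 'b' 0 → fail=6;  out ∅∪∅=∅
  n5('ce'): parent n1 fail=0; on 'e' 0 → fail=0;  out {2}∪∅={2}
  n7('bc'): parent n6 fail=0; on 'c' 0 → fail=1;  out {3}∪{0}={0,3}
  n4('abc'): parent n3 fail=6; on 'c' 6 → fail=7;  out {1}∪{0,3}={0,1,3}

Text stream:
[0] read 'a'  n0⇒n2
[1] read 'b'  n2⇒n3
[2] read 'c'  n3⇒n4  emit P0@[2:2],P1@[0:2],P3@[1:2]
[3] read 'b'  n4⇒n6 (via fail)
[4] read 'c'  n6⇒n7  emit P0@[4:4],P3@[3:4]
[5] read 'a'  n7⇒n2 (via fail)
[6] read 'b'  n2⇒n3
[7] read 'c'  n3⇒n4  emit P0@[7:7],P1@[5:7],P3@[6:7]
[8] read 'c'  n4⇒n1 (via fail)  emit P0@[8:8]
[9] read 'b'  n1⇒n6 (via fail)
[10] read 'b'  n6⇒n6 (via fail)
[11] read 'c'  n6⇒n7  emit P0@[11:11],P3@[10:11]
[12] read 'c'  n7⇒n1 (via fail)  emit P0@[12:12]
[13] read 'c'  n1⇒n1 (via fail)  emit P0@[13:13]
[14] read 'e'  n1⇒n5  emit P2@[13:14]
[15] read 'c'  n5⇒n1 (via fail)  emit P0@[15:15]
[16] read 'b'  n1⇒n6 (via fail)
[17] read 'd'  n6⇒n0 (via fail)
[18] read 'b'  n0⇒n6
[19] read 'e'  n6⇒n0 (via fail)
[20] read 'a'  n0⇒n2
[21] read 'd'  n2⇒n0 (via fail)
[22] read 'a'  n0⇒n2
[23] read 'b'  n2⇒n3
[24] read 'c'  n3⇒n4  emit P0@[24:24],P1@[22:24],P3@[23:24]
[25] read 'd'  n4⇒n0 (via fail)
[26] read 'a'  n0⇒n2
[27] read 'b'  n2⇒n3
[28] read 'c'  n3⇒n4  emit P0@[28:28],P1@[26:28],P3@[27:28]
[29] read 'b'  n4⇒n6 (via fail)
[30] read 'e'  n6⇒n0 (via fail)
[31] read 'e'  n0⇒n0
[32] read 'b'  n0⇒n6
[33] read 'b'  n6⇒n6 (via fail)
[34] read 'a'  n6⇒n2 (via fail)
[35] read 'b'  n2⇒n3
[36] read 'c'  n3⇒n4  emit P0@[36:36],P1@[34:36],P3@[35:36]
[37] read 'd'  n4⇒n0 (via fail)
[38] read 'e'  n0⇒n0
[39] read 'a'  n0⇒n2

Result: [[2,0],[2,1],[2,3],[4,0],[4,3],[7,0],[7,1],[7,3],[8,0],[11,0],[11,3],[12,0],[13,0],[14,2],[15,0],[24,0],[24,1],[24,3],[28,0],[28,1],[28,3],[36,0],[36,1],[36,3]]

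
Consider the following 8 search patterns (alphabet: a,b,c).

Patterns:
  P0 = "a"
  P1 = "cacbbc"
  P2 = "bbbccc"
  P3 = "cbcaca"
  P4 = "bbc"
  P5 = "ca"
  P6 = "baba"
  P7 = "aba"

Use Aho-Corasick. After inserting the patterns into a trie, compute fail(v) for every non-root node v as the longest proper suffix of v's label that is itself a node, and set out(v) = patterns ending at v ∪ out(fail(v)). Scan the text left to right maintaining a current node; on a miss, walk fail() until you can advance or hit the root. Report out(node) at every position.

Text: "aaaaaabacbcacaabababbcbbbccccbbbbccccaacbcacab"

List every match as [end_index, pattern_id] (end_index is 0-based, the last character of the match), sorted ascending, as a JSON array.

Build automaton:
Trie nodes:
  n0 'ε': a→1 b→8 c→2
  n1 'a': b→23  ←P0
  n2 'c': a→3 b→14
  n3 'ca': c→4  ←P5
  n4 'cac': b→5
  n5 'cacb': b→6
  n6 'cacbb': c→7
  n7 'cacbbc': ·  ←P1
  n8 'b': a→20 b→9
  n9 'bb': b→10 c→19
  n10 'bbb': c→11
  n11 'bbbc': c→12
  n12 'bbbcc': c→13
  n13 'bbbccc': ·  ←P2
  n14 'cb': c→15
  n15 'cbc': a→16
  n16 'cbca': c→17
  n17 'cbcac': a→18
  n18 'cbcaca': ·  ←P3
  n19 'bbc': ·  ←P4
  n20 'ba': b→21
  n21 'bab': a→22
  n22 'baba': ·  ←P6
  n23 'ab': a→24
  n24 'aba': ·  ←P7

BFS fail/out derivation:
  fail(1) 'a': from fail(0)=0 chase 'a': 0 ⇒ 0;  out={0}∪out(0)={0}
  fail(2) 'c': from fail(0)=0 chase 'c': 0 ⇒ 0;  out=∅∪out(0)=∅
  fail(8) 'b': from fail(0)=0 chase 'b': 0 ⇒ 0;  out=∅∪out(0)=∅
  fail(3) 'ca': from fail(2)=0 chase 'a': 0 ⇒ 1;  out={5}∪out(1)={0,5}
  fail(9) 'bb': from fail(8)=0 chase 'b': 0 ⇒ 8;  out=∅∪out(8)=∅
  fail(14) 'cb': from fail(2)=0 chase 'b': 0 ⇒ 8;  out=∅∪out(8)=∅
  fail(20) 'ba': from fail(8)=0 chase 'a': 0 ⇒ 1;  out=∅∪out(1)={0}
  fail(23) 'ab': from fail(1)=0 chase 'b': 0 ⇒ 8;  out=∅∪out(8)=∅
  fail(4) 'cac': from fail(3)=1 chase 'c': 1→0 ⇒ 2;  out=∅∪out(2)=∅
  fail(10) 'bbb': from fail(9)=8 chase 'b': 8 ⇒ 9;  out=∅∪out(9)=∅
  fail(15) 'cbc': from fail(14)=8 chase 'c': 8→0 ⇒ 2;  out=∅∪out(2)=∅
  fail(19) 'bbc': from fail(9)=8 chase 'c': 8→0 ⇒ 2;  out={4}∪out(2)={4}
  fail(21) 'bab': from fail(20)=1 chase 'b': 1 ⇒ 23;  out=∅∪out(23)=∅
  fail(24) 'aba': from fail(23)=8 chase 'a': 8 ⇒ 20;  out={7}∪out(20)={0,7}
  fail(5) 'cacb': from fail(4)=2 chase 'b': 2 ⇒ 14;  out=∅∪out(14)=∅
  fail(11) 'bbbc': from fail(10)=9 chase 'c': 9 ⇒ 19;  out=∅∪out(19)={4}
  fail(16) 'cbca': from fail(15)=2 chase 'a': 2 ⇒ 3;  out=∅∪out(3)={0,5}
  fail(22) 'baba': from fail(21)=23 chase 'a': 23 ⇒ 24;  out={6}∪out(24)={0,6,7}
  fail(6) 'cacbb': from fail(5)=14 chase 'b': 14→8 ⇒ 9;  out=∅∪out(9)=∅
  fail(12) 'bbbcc': from fail(11)=19 chase 'c': 19→2→0 ⇒ 2;  out=∅∪out(2)=∅
  fail(17) 'cbcac': from fail(16)=3 chase 'c': 3 ⇒ 4;  out=∅∪out(4)=∅
  fail(7) 'cacbbc': from fail(6)=9 chase 'c': 9 ⇒ 19;  out={1}∪out(19)={1,4}
  fail(13) 'bbbccc': from fail(12)=2 chase 'c': 2→0 ⇒ 2;  out={2}∪out(2)={2}
  fail(18) 'cbcaca': from fail(17)=4 chase 'a': 4→2 ⇒ 3;  out={3}∪out(3)={0,3,5}

Text stream:
[0] read 'a'  n0⇒n1  → match P0@[0:0]
[1] read 'a'  n1⇒n1 (fail-walked)  → match P0@[1:1]
[2] read 'a'  n1⇒n1 (fail-walked)  → match P0@[2:2]
[3] read 'a'  n1⇒n1 (fail-walked)  → match P0@[3:3]
[4] read 'a'  n1⇒n1 (fail-walked)  → match P0@[4:4]
[5] read 'a'  n1⇒n1 (fail-walked)  → match P0@[5:5]
[6] read 'b'  n1⇒n23
[7] read 'a'  n23⇒n24  → match P0@[7:7],P7@[5:7]
[8] read 'c'  n24⇒n2 (fail-walked)
[9] read 'b'  n2⇒n14
[10] read 'c'  n14⇒n15
[11] read 'a'  n15⇒n16  → match P0@[11:11],P5@[10:11]
[12] read 'c'  n16⇒n17
[13] read 'a'  n17⇒n18  → match P0@[13:13],P3@[8:13],P5@[12:13]
[14] read 'a'  n18⇒n1 (fail-walked)  → match P0@[14:14]
[15] read 'b'  n1⇒n23
[16] read 'a'  n23⇒n24  → match P0@[16:16],P7@[14:16]
[17] read 'b'  n24⇒n21 (fail-walked)
[18] read 'a'  n21⇒n22  → match P0@[18:18],P6@[15:18],P7@[16:18]
[19] read 'b'  n22⇒n21 (fail-walked)
[20] read 'b'  n21⇒n9 (fail-walked)
[21] read 'c'  n9⇒n19  → match P4@[19:21]
[22] read 'b'  n19⇒n14 (fail-walked)
[23] read 'b'  n14⇒n9 (fail-walked)
[24] read 'b'  n9⇒n10
[25] read 'c'  n10⇒n11  → match P4@[23:25]
[26] read 'c'  n11⇒n12
[27] read 'c'  n12⇒n13  → match P2@[22:27]
[28] read 'c'  n13⇒n2 (fail-walked)
[29] read 'b'  n2⇒n14
[30] read 'b'  n14⇒n9 (fail-walked)
[31] read 'b'  n9⇒n10
[32] read 'b'  n10⇒n10 (fail-walked)
[33] read 'c'  n10⇒n11  → match P4@[31:33]
[34] read 'c'  n11⇒n12
[35] read 'c'  n12⇒n13  → match P2@[30:35]
[36] read 'c'  n13⇒n2 (fail-walked)
[37] read 'a'  n2⇒n3  → match P0@[37:37],P5@[36:37]
[38] read 'a'  n3⇒n1 (fail-walked)  → match P0@[38:38]
[39] read 'c'  n1⇒n2 (fail-walked)
[40] read 'b'  n2⇒n14
[41] read 'c'  n14⇒n15
[42] read 'a'  n15⇒n16  → match P0@[42:42],P5@[41:42]
[43] read 'c'  n16⇒n17
[44] read 'a'  n17⇒n18  → match P0@[44:44],P3@[39:44],P5@[43:44]
[45] read 'b'  n18⇒n23 (fail-walked)

Result: [[0,0],[1,0],[2,0],[3,0],[4,0],[5,0],[7,0],[7,7],[11,0],[11,5],[13,0],[13,3],[13,5],[14,0],[16,0],[16,7],[18,0],[18,6],[18,7],[21,4],[25,4],[27,2],[33,4],[35,2],[37,0],[37,5],[38,0],[42,0],[42,5],[44,0],[44,3],[44,5]]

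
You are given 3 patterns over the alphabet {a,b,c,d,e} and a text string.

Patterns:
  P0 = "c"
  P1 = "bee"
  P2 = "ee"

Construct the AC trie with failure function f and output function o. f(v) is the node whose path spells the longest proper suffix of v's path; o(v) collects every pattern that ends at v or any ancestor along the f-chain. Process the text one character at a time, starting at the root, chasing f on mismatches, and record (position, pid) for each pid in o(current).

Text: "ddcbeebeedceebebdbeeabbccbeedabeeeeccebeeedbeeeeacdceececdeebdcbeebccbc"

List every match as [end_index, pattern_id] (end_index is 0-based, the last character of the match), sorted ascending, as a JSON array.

Build:
Trie (insert patterns):
  0='ε' goto b→2 c→1 e→5
  1='c' goto ·  ←P0
  2='b' goto e→3
  3='be' goto e→4
  4='bee' goto ·  ←P1
  5='e' goto e→6
  6='ee' goto ·  ←P2

BFS fail/out derivation:
  n1('c'): parent n0 fail=0; on 'c' 0 → fail=0;  out {0}∪∅={0}
  n2('b'): parent n0 fail=0; on 'b' 0 → fail=0;  out ∅∪∅=∅
  n5('e'): parent n0 fail=0; on 'e' 0 → fail=0;  out ∅∪∅=∅
  n3('be'): parent n2 fail=0; on 'e' 0 → fail=5;  out ∅∪∅=∅
  n6('ee'): parent n5 fail=0; on 'e' 0 → fail=5;  out {2}∪∅={2}
  n4('bee'): parent n3 fail=5; on 'e' 5 → fail=6;  out {1}∪{2}={1,2}

Text stream:
pos 0 'd': at 0
pos 1 'd': at 0
pos 2 'c': at 1  ** P0@[2:2]
pos 3 'b': at 2 ·f
pos 4 'e': at 3
pos 5 'e': at 4  ** P1@[3:5],P2@[4:5]
pos 6 'b': at 2 ·f
pos 7 'e': at 3
pos 8 'e': at 4  ** P1@[6:8],P2@[7:8]
pos 9 'd': at 0 ·f
pos 10 'c': at 1  ** P0@[10:10]
pos 11 'e': at 5 ·f
pos 12 'e': at 6  ** P2@[11:12]
pos 13 'b': at 2 ·f
pos 14 'e': at 3
pos 15 'b': at 2 ·f
pos 16 'd': at 0 ·f
pos 17 'b': at 2
pos 18 'e': at 3
pos 19 'e': at 4  ** P1@[17:19],P2@[18:19]
pos 20 'a': at 0 ·f
pos 21 'b': at 2
pos 22 'b': at 2 ·f
pos 23 'c': at 1 ·f  ** P0@[23:23]
pos 24 'c': at 1 ·f  ** P0@[24:24]
pos 25 'b': at 2 ·f
pos 26 'e': at 3
pos 27 'e': at 4  ** P1@[25:27],P2@[26:27]
pos 28 'd': at 0 ·f
pos 29 'a': at 0
pos 30 'b': at 2
pos 31 'e': at 3
pos 32 'e': at 4  ** P1@[30:32],P2@[31:32]
pos 33 'e': at 6 ·f  ** P2@[32:33]
pos 34 'e': at 6 ·f  ** P2@[33:34]
pos 35 'c': at 1 ·f  ** P0@[35:35]
pos 36 'c': at 1 ·f  ** P0@[36:36]
pos 37 'e': at 5 ·f
pos 38 'b': at 2 ·f
pos 39 'e': at 3
pos 40 'e': at 4  ** P1@[38:40],P2@[39:40]
pos 41 'e': at 6 ·f  ** P2@[40:41]
pos 42 'd': at 0 ·f
pos 43 'b': at 2
pos 44 'e': at 3
pos 45 'e': at 4  ** P1@[43:45],P2@[44:45]
pos 46 'e': at 6 ·f  ** P2@[45:46]
pos 47 'e': at 6 ·f  ** P2@[46:47]
pos 48 'a': at 0 ·f
pos 49 'c': at 1  ** P0@[49:49]
pos 50 'd': at 0 ·f
pos 51 'c': at 1  ** P0@[51:51]
pos 52 'e': at 5 ·f
pos 53 'e': at 6  ** P2@[52:53]
pos 54 'c': at 1 ·f  ** P0@[54:54]
pos 55 'e': at 5 ·f
pos 56 'c': at 1 ·f  ** P0@[56:56]
pos 57 'd': at 0 ·f
pos 58 'e': at 5
pos 59 'e': at 6  ** P2@[58:59]
pos 60 'b': at 2 ·f
pos 61 'd': at 0 ·f
pos 62 'c': at 1  ** P0@[62:62]
pos 63 'b': at 2 ·f
pos 64 'e': at 3
pos 65 'e': at 4  ** P1@[63:65],P2@[64:65]
pos 66 'b': at 2 ·f
pos 67 'c': at 1 ·f  ** P0@[67:67]
pos 68 'c': at 1 ·f  ** P0@[68:68]
pos 69 'b': at 2 ·f
pos 70 'c': at 1 ·f  ** P0@[70:70]

All matches (sorted): [[2,0],[5,1],[5,2],[8,1],[8,2],[10,0],[12,2],[19,1],[19,2],[23,0],[24,0],[27,1],[27,2],[32,1],[32,2],[33,2],[34,2],[35,0],[36,0],[40,1],[40,2],[41,2],[45,1],[45,2],[46,2],[47,2],[49,0],[51,0],[53,2],[54,0],[56,0],[59,2],[62,0],[65,1],[65,2],[67,0],[68,0],[70,0]]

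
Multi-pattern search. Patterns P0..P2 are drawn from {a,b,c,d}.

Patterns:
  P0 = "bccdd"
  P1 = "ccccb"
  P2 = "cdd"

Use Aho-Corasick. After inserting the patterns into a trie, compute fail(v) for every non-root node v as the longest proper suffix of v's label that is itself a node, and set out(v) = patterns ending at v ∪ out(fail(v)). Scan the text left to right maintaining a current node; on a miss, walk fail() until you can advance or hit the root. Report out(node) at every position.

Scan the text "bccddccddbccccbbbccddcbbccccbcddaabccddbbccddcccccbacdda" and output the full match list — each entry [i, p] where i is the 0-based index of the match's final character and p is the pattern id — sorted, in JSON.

Build automaton:
Trie (insert patterns):
  n0 'ε': b→1 c→6
  n1 'b': c→2
  n2 'bc': c→3
  n3 'bcc': d→4
  n4 'bccd': d→5
  n5 'bccdd': ·  ←P0
  n6 'c': c→7 d→11
  n7 'cc': c→8
  n8 'ccc': c→9
  n9 'cccc': b→10
  n10 'ccccb': ·  ←P1
  n11 'cd': d→12
  n12 'cdd': ·  ←P2

BFS fail/out derivation:
  fail(1) 'b': from fail(0)=0 chase 'b': 0 ⇒ 0;  out=∅∪out(0)=∅
  fail(6) 'c': from fail(0)=0 chase 'c': 0 ⇒ 0;  out=∅∪out(0)=∅
  fail(2) 'bc': from fail(1)=0 chase 'c': 0 ⇒ 6;  out=∅∪out(6)=∅
  fail(7) 'cc': from fail(6)=0 chase 'c': 0 ⇒ 6;  out=∅∪out(6)=∅
  fail(11) 'cd': from fail(6)=0 chase 'd': 0 ⇒ 0;  out=∅∪out(0)=∅
  fail(3) 'bcc': from fail(2)=6 chase 'c': 6 ⇒ 7;  out=∅∪out(7)=∅
  fail(8) 'ccc': from fail(7)=6 chase 'c': 6 ⇒ 7;  out=∅∪out(7)=∅
  fail(12) 'cdd': from fail(11)=0 chase 'd': 0 ⇒ 0;  out={2}∪out(0)={2}
  fail(4) 'bccd': from fail(3)=7 chase 'd': 7→6 ⇒ 11;  out=∅∪out(11)=∅
  fail(9) 'cccc': from fail(8)=7 chase 'c': 7 ⇒ 8;  out=∅∪out(8)=∅
  fail(5) 'bccdd': from fail(4)=11 chase 'd': 11 ⇒ 12;  out={0}∪out(12)={0,2}
  fail(10) 'ccccb': from fail(9)=8 chase 'b': 8→7→6→0 ⇒ 1;  out={1}∪out(1)={1}

Run:
[0] read 'b'  n0⇒n1
[1] read 'c'  n1⇒n2
[2] read 'c'  n2⇒n3
[3] read 'd'  n3⇒n4
[4] read 'd'  n4⇒n5  emit P0@[0:4],P2@[2:4]
[5] read 'c'  n5⇒n6 (via fail)
[6] read 'c'  n6⇒n7
[7] read 'd'  n7⇒n11 (via fail)
[8] read 'd'  n11⇒n12  emit P2@[6:8]
[9] read 'b'  n12⇒n1 (via fail)
[10] read 'c'  n1⇒n2
[11] read 'c'  n2⇒n3
[12] read 'c'  n3⇒n8 (via fail)
[13] read 'c'  n8⇒n9
[14] read 'b'  n9⇒n10  emit P1@[10:14]
[15] read 'b'  n10⇒n1 (via fail)
[16] read 'b'  n1⇒n1 (via fail)
[17] read 'c'  n1⇒n2
[18] read 'c'  n2⇒n3
[19] read 'd'  n3⇒n4
[20] read 'd'  n4⇒n5  emit P0@[16:20],P2@[18:20]
[21] read 'c'  n5⇒n6 (via fail)
[22] read 'b'  n6⇒n1 (via fail)
[23] read 'b'  n1⇒n1 (via fail)
[24] read 'c'  n1⇒n2
[25] read 'c'  n2⇒n3
[26] read 'c'  n3⇒n8 (via fail)
[27] read 'c'  n8⇒n9
[28] read 'b'  n9⇒n10  emit P1@[24:28]
[29] read 'c'  n10⇒n2 (via fail)
[30] read 'd'  n2⇒n11 (via fail)
[31] read 'd'  n11⇒n12  emit P2@[29:31]
[32] read 'a'  n12⇒n0 (via fail)
[33] read 'a'  n0⇒n0
[34] read 'b'  n0⇒n1
[35] read 'c'  n1⇒n2
[36] read 'c'  n2⇒n3
[37] read 'd'  n3⇒n4
[38] read 'd'  n4⇒n5  emit P0@[34:38],P2@[36:38]
[39] read 'b'  n5⇒n1 (via fail)
[40] read 'b'  n1⇒n1 (via fail)
[41] read 'c'  n1⇒n2
[42] read 'c'  n2⇒n3
[43] read 'd'  n3⇒n4
[44] read 'd'  n4⇒n5  emit P0@[40:44],P2@[42:44]
[45] read 'c'  n5⇒n6 (via fail)
[46] read 'c'  n6⇒n7
[47] read 'c'  n7⇒n8
[48] read 'c'  n8⇒n9
[49] read 'c'  n9⇒n9 (via fail)
[50] read 'b'  n9⇒n10  emit P1@[46:50]
[51] read 'a'  n10⇒n0 (via fail)
[52] read 'c'  n0⇒n6
[53] read 'd'  n6⇒n11
[54] read 'd'  n11⇒n12  emit P2@[52:54]
[55] read 'a'  n12⇒n0 (via fail)

All matches (sorted): [[4,0],[4,2],[8,2],[14,1],[20,0],[20,2],[28,1],[31,2],[38,0],[38,2],[44,0],[44,2],[50,1],[54,2]]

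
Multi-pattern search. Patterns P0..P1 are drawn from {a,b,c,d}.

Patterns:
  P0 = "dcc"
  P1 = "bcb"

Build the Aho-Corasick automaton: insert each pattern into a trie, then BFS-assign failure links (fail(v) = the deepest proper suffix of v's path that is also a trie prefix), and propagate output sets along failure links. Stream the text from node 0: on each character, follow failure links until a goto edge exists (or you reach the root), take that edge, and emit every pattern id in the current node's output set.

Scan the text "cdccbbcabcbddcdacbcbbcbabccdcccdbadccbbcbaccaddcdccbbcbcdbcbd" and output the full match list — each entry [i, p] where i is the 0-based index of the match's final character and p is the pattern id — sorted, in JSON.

Build:
Trie nodes:
  0='ε' goto b→4 d→1
  1='d' goto c→2
  2='dc' goto c→3
  3='dcc' goto ·  ←P0
  4='b' goto c→5
  5='bc' goto b→6
  6='bcb' goto ·  ←P1

BFS fail/out derivation:
  fail(1) 'd': from fail(0)=0 chase 'd': 0 ⇒ 0;  out=∅∪out(0)=∅
  fail(4) 'b': from fail(0)=0 chase 'b': 0 ⇒ 0;  out=∅∪out(0)=∅
  fail(2) 'dc': from fail(1)=0 chase 'c': 0 ⇒ 0;  out=∅∪out(0)=∅
  fail(5) 'bc': from fail(4)=0 chase 'c': 0 ⇒ 0;  out=∅∪out(0)=∅
  fail(3) 'dcc': from fail(2)=0 chase 'c': 0 ⇒ 0;  out={0}∪out(0)={0}
  fail(6) 'bcb': from fail(5)=0 chase 'b': 0 ⇒ 4;  out={1}∪out(4)={1}

Scan:
pos 0 'c': at 0
pos 1 'd': at 1
pos 2 'c': at 2
pos 3 'c': at 3  emit P0@[1:3]
pos 4 'b': at 4 (fail-walked)
pos 5 'b': at 4 (fail-walked)
pos 6 'c': at 5
pos 7 'a': at 0 (fail-walked)
pos 8 'b': at 4
pos 9 'c': at 5
pos 10 'b': at 6  emit P1@[8:10]
pos 11 'd': at 1 (fail-walked)
pos 12 'd': at 1 (fail-walked)
pos 13 'c': at 2
pos 14 'd': at 1 (fail-walked)
pos 15 'a': at 0 (fail-walked)
pos 16 'c': at 0
pos 17 'b': at 4
pos 18 'c': at 5
pos 19 'b': at 6  emit P1@[17:19]
pos 20 'b': at 4 (fail-walked)
pos 21 'c': at 5
pos 22 'b': at 6  emit P1@[20:22]
pos 23 'a': at 0 (fail-walked)
pos 24 'b': at 4
pos 25 'c': at 5
pos 26 'c': at 0 (fail-walked)
pos 27 'd': at 1
pos 28 'c': at 2
pos 29 'c': at 3  emit P0@[27:29]
pos 30 'c': at 0 (fail-walked)
pos 31 'd': at 1
pos 32 'b': at 4 (fail-walked)
pos 33 'a': at 0 (fail-walked)
pos 34 'd': at 1
pos 35 'c': at 2
pos 36 'c': at 3  emit P0@[34:36]
pos 37 'b': at 4 (fail-walked)
pos 38 'b': at 4 (fail-walked)
pos 39 'c': at 5
pos 40 'b': at 6  emit P1@[38:40]
pos 41 'a': at 0 (fail-walked)
pos 42 'c': at 0
pos 43 'c': at 0
pos 44 'a': at 0
pos 45 'd': at 1
pos 46 'd': at 1 (fail-walked)
pos 47 'c': at 2
pos 48 'd': at 1 (fail-walked)
pos 49 'c': at 2
pos 50 'c': at 3  emit P0@[48:50]
pos 51 'b': at 4 (fail-walked)
pos 52 'b': at 4 (fail-walked)
pos 53 'c': at 5
pos 54 'b': at 6  emit P1@[52:54]
pos 55 'c': at 5 (fail-walked)
pos 56 'd': at 1 (fail-walked)
pos 57 'b': at 4 (fail-walked)
pos 58 'c': at 5
pos 59 'b': at 6  emit P1@[57:59]
pos 60 'd': at 1 (fail-walked)

All matches (sorted): [[3,0],[10,1],[19,1],[22,1],[29,0],[36,0],[40,1],[50,0],[54,1],[59,1]]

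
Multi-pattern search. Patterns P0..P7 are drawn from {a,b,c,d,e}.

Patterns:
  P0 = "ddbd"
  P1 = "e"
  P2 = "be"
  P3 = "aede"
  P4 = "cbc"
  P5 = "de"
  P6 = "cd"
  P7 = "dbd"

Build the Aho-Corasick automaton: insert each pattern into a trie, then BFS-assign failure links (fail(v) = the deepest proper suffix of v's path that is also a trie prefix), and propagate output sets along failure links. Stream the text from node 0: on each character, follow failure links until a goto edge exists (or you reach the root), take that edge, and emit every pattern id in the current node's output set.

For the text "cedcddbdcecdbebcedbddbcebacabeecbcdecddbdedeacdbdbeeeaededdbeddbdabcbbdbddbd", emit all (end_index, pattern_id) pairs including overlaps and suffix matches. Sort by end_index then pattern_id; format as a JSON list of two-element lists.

Build:
Trie nodes:
  0='ε' goto a→8 b→6 c→12 d→1 e→5
  1='d' goto b→17 d→2 e→15
  2='dd' goto b→3
  3='ddb' goto d→4
  4='ddbd' goto ·  ←P0
  5='e' goto ·  ←P1
  6='b' goto e→7
  7='be' goto ·  ←P2
  8='a' goto e→9
  9='ae' goto d→10
  10='aed' goto e→11
  11='aede' goto ·  ←P3
  12='c' goto b→13 d→16
  13='cb' goto c→14
  14='cbc' goto ·  ←P4
  15='de' goto ·  ←P5
  16='cd' goto ·  ←P6
  17='db' goto d→18
  18='dbd' goto ·  ←P7

BFS fail/out derivation:
  fail(1) 'd': from fail(0)=0 chase 'd': 0 ⇒ 0;  out=∅∪out(0)=∅
  fail(5) 'e': from fail(0)=0 chase 'e': 0 ⇒ 0;  out={1}∪out(0)={1}
  fail(6) 'b': from fail(0)=0 chase 'b': 0 ⇒ 0;  out=∅∪out(0)=∅
  fail(8) 'a': from fail(0)=0 chase 'a': 0 ⇒ 0;  out=∅∪out(0)=∅
  fail(12) 'c': from fail(0)=0 chase 'c': 0 ⇒ 0;  out=∅∪out(0)=∅
  fail(2) 'dd': from fail(1)=0 chase 'd': 0 ⇒ 1;  out=∅∪out(1)=∅
  fail(7) 'be': from fail(6)=0 chase 'e': 0 ⇒ 5;  out={2}∪out(5)={1,2}
  fail(9) 'ae': from fail(8)=0 chase 'e': 0 ⇒ 5;  out=∅∪out(5)={1}
  fail(13) 'cb': from fail(12)=0 chase 'b': 0 ⇒ 6;  out=∅∪out(6)=∅
  fail(15) 'de': from fail(1)=0 chase 'e': 0 ⇒ 5;  out={5}∪out(5)={1,5}
  fail(16) 'cd': from fail(12)=0 chase 'd': 0 ⇒ 1;  out={6}∪out(1)={6}
  fail(17) 'db': from fail(1)=0 chase 'b': 0 ⇒ 6;  out=∅∪out(6)=∅
  fail(3) 'ddb': from fail(2)=1 chase 'b': 1 ⇒ 17;  out=∅∪out(17)=∅
  fail(10) 'aed': from fail(9)=5 chase 'd': 5→0 ⇒ 1;  out=∅∪out(1)=∅
  fail(14) 'cbc': from fail(13)=6 chase 'c': 6→0 ⇒ 12;  out={4}∪out(12)={4}
  fail(18) 'dbd': from fail(17)=6 chase 'd': 6→0 ⇒ 1;  out={7}∪out(1)={7}
  fail(4) 'ddbd': from fail(3)=17 chase 'd': 17 ⇒ 18;  out={0}∪out(18)={0,7}
  fail(11) 'aede': from fail(10)=1 chase 'e': 1 ⇒ 15;  out={3}∪out(15)={1,3,5}

Text stream:
[0] read 'c'  n0⇒n12
[1] read 'e'  n12⇒n5 ·f  emit P1@[1:1]
[2] read 'd'  n5⇒n1 ·f
[3] read 'c'  n1⇒n12 ·f
[4] read 'd'  n12⇒n16  emit P6@[3:4]
[5] read 'd'  n16⇒n2 ·f
[6] read 'b'  n2⇒n3
[7] read 'd'  n3⇒n4  emit P0@[4:7],P7@[5:7]
[8] read 'c'  n4⇒n12 ·f
[9] read 'e'  n12⇒n5 ·f  emit P1@[9:9]
[10] read 'c'  n5⇒n12 ·f
[11] read 'd'  n12⇒n16  emit P6@[10:11]
[12] read 'b'  n16⇒n17 ·f
[13] read 'e'  n17⇒n7 ·f  emit P1@[13:13],P2@[12:13]
[14] read 'b'  n7⇒n6 ·f
[15] read 'c'  n6⇒n12 ·f
[16] read 'e'  n12⇒n5 ·f  emit P1@[16:16]
[17] read 'd'  n5⇒n1 ·f
[18] read 'b'  n1⇒n17
[19] read 'd'  n17⇒n18  emit P7@[17:19]
[20] read 'd'  n18⇒n2 ·f
[21] read 'b'  n2⇒n3
[22] read 'c'  n3⇒n12 ·f
[23] read 'e'  n12⇒n5 ·f  emit P1@[23:23]
[24] read 'b'  n5⇒n6 ·f
[25] read 'a'  n6⇒n8 ·f
[26] read 'c'  n8⇒n12 ·f
[27] read 'a'  n12⇒n8 ·f
[28] read 'b'  n8⇒n6 ·f
[29] read 'e'  n6⇒n7  emit P1@[29:29],P2@[28:29]
[30] read 'e'  n7⇒n5 ·f  emit P1@[30:30]
[31] read 'c'  n5⇒n12 ·f
[32] read 'b'  n12⇒n13
[33] read 'c'  n13⇒n14  emit P4@[31:33]
[34] read 'd'  n14⇒n16 ·f  emit P6@[33:34]
[35] read 'e'  n16⇒n15 ·f  emit P1@[35:35],P5@[34:35]
[36] read 'c'  n15⇒n12 ·f
[37] read 'd'  n12⇒n16  emit P6@[36:37]
[38] read 'd'  n16⇒n2 ·f
[39] read 'b'  n2⇒n3
[40] read 'd'  n3⇒n4  emit P0@[37:40],P7@[38:40]
[41] read 'e'  n4⇒n15 ·f  emit P1@[41:41],P5@[40:41]
[42] read 'd'  n15⇒n1 ·f
[43] read 'e'  n1⇒n15  emit P1@[43:43],P5@[42:43]
[44] read 'a'  n15⇒n8 ·f
[45] read 'c'  n8⇒n12 ·f
[46] read 'd'  n12⇒n16  emit P6@[45:46]
[47] read 'b'  n16⇒n17 ·f
[48] read 'd'  n17⇒n18  emit P7@[46:48]
[49] read 'b'  n18⇒n17 ·f
[50] read 'e'  n17⇒n7 ·f  emit P1@[50:50],P2@[49:50]
[51] read 'e'  n7⇒n5 ·f  emit P1@[51:51]
[52] read 'e'  n5⇒n5 ·f  emit P1@[52:52]
[53] read 'a'  n5⇒n8 ·f
[54] read 'e'  n8⇒n9  emit P1@[54:54]
[55] read 'd'  n9⇒n10
[56] read 'e'  n10⇒n11  emit P1@[56:56],P3@[53:56],P5@[55:56]
[57] read 'd'  n11⇒n1 ·f
[58] read 'd'  n1⇒n2
[59] read 'b'  n2⇒n3
[60] read 'e'  n3⇒n7 ·f  emit P1@[60:60],P2@[59:60]
[61] read 'd'  n7⇒n1 ·f
[62] read 'd'  n1⇒n2
[63] read 'b'  n2⇒n3
[64] read 'd'  n3⇒n4  emit P0@[61:64],P7@[62:64]
[65] read 'a'  n4⇒n8 ·f
[66] read 'b'  n8⇒n6 ·f
[67] read 'c'  n6⇒n12 ·f
[68] read 'b'  n12⇒n13
[69] read 'b'  n13⇒n6 ·f
[70] read 'd'  n6⇒n1 ·f
[71] read 'b'  n1⇒n17
[72] read 'd'  n17⇒n18  emit P7@[70:72]
[73] read 'd'  n18⇒n2 ·f
[74] read 'b'  n2⇒n3
[75] read 'd'  n3⇒n4  emit P0@[72:75],P7@[73:75]

Matches: [[1,1],[4,6],[7,0],[7,7],[9,1],[11,6],[13,1],[13,2],[16,1],[19,7],[23,1],[29,1],[29,2],[30,1],[33,4],[34,6],[35,1],[35,5],[37,6],[40,0],[40,7],[41,1],[41,5],[43,1],[43,5],[46,6],[48,7],[50,1],[50,2],[51,1],[52,1],[54,1],[56,1],[56,3],[56,5],[60,1],[60,2],[64,0],[64,7],[72,7],[75,0],[75,7]]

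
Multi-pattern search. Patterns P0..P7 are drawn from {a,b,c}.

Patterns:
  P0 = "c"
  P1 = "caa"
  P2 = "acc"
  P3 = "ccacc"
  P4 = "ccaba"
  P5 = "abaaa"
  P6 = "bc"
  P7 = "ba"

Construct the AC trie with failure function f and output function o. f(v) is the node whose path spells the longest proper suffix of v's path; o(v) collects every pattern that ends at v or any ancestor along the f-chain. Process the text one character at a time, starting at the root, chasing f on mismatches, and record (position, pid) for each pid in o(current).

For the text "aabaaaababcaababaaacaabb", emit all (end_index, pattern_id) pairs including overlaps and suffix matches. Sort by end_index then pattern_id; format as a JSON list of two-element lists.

Construct AC machine:
Trie nodes:
  n0 'ε': a→4 b→17 c→1
  n1 'c': a→2 c→7  [P0 ends]
  n2 'ca': a→3
  n3 'caa': ·  [P1 ends]
  n4 'a': b→13 c→5
  n5 'ac': c→6
  n6 'acc': ·  [P2 ends]
  n7 'cc': a→8
  n8 'cca': b→11 c→9
  n9 'ccac': c→10
  n10 'ccacc': ·  [P3 ends]
  n11 'ccab': a→12
  n12 'ccaba': ·  [P4 ends]
  n13 'ab': a→14
  n14 'aba': a→15
  n15 'abaa': a→16
  n16 'abaaa': ·  [P5 ends]
  n17 'b': a→19 c→18
  n18 'bc': ·  [P6 ends]
  n19 'ba': ·  [P7 ends]

BFS fail/out derivation:
  fail(1) 'c': from fail(0)=0 chase 'c': 0 ⇒ 0;  out={0}∪out(0)={0}
  fail(4) 'a': from fail(0)=0 chase 'a': 0 ⇒ 0;  out=∅∪out(0)=∅
  fail(17) 'b': from fail(0)=0 chase 'b': 0 ⇒ 0;  out=∅∪out(0)=∅
  fail(2) 'ca': from fail(1)=0 chase 'a': 0 ⇒ 4;  out=∅∪out(4)=∅
  fail(5) 'ac': from fail(4)=0 chase 'c': 0 ⇒ 1;  out=∅∪out(1)={0}
  fail(7) 'cc': from fail(1)=0 chase 'c': 0 ⇒ 1;  out=∅∪out(1)={0}
  fail(13) 'ab': from fail(4)=0 chase 'b': 0 ⇒ 17;  out=∅∪out(17)=∅
  fail(18) 'bc': from fail(17)=0 chase 'c': 0 ⇒ 1;  out={6}∪out(1)={0,6}
  fail(19) 'ba': from fail(17)=0 chase 'a': 0 ⇒ 4;  out={7}∪out(4)={7}
  fail(3) 'caa': from fail(2)=4 chase 'a': 4→0 ⇒ 4;  out={1}∪out(4)={1}
  fail(6) 'acc': from fail(5)=1 chase 'c': 1 ⇒ 7;  out={2}∪out(7)={0,2}
  fail(8) 'cca': from fail(7)=1 chase 'a': 1 ⇒ 2;  out=∅∪out(2)=∅
  fail(14) 'aba': from fail(13)=17 chase 'a': 17 ⇒ 19;  out=∅∪out(19)={7}
  fail(9) 'ccac': from fail(8)=2 chase 'c': 2→4 ⇒ 5;  out=∅∪out(5)={0}
  fail(11) 'ccab': from fail(8)=2 chase 'b': 2→4 ⇒ 13;  out=∅∪out(13)=∅
  fail(15) 'abaa': from fail(14)=19 chase 'a': 19→4→0 ⇒ 4;  out=∅∪out(4)=∅
  fail(10) 'ccacc': from fail(9)=5 chase 'c': 5 ⇒ 6;  out={3}∪out(6)={0,2,3}
  fail(12) 'ccaba': from fail(11)=13 chase 'a': 13 ⇒ 14;  out={4}∪out(14)={4,7}
  fail(16) 'abaaa': from fail(15)=4 chase 'a': 4→0 ⇒ 4;  out={5}∪out(4)={5}

Scan:
[0] read 'a'  n0⇒n4
[1] read 'a'  n4⇒n4 ·f
[2] read 'b'  n4⇒n13
[3] read 'a'  n13⇒n14  ** P7@[2:3]
[4] read 'a'  n14⇒n15
[5] read 'a'  n15⇒n16  ** P5@[1:5]
[6] read 'a'  n16⇒n4 ·f
[7] read 'b'  n4⇒n13
[8] read 'a'  n13⇒n14  ** P7@[7:8]
[9] read 'b'  n14⇒n13 ·f
[10] read 'c'  n13⇒n18 ·f  ** P0@[10:10],P6@[9:10]
[11] read 'a'  n18⇒n2 ·f
[12] read 'a'  n2⇒n3  ** P1@[10:12]
[13] read 'b'  n3⇒n13 ·f
[14] read 'a'  n13⇒n14  ** P7@[13:14]
[15] read 'b'  n14⇒n13 ·f
[16] read 'a'  n13⇒n14  ** P7@[15:16]
[17] read 'a'  n14⇒n15
[18] read 'a'  n15⇒n16  ** P5@[14:18]
[19] read 'c'  n16⇒n5 ·f  ** P0@[19:19]
[20] read 'a'  n5⇒n2 ·f
[21] read 'a'  n2⇒n3  ** P1@[19:21]
[22] read 'b'  n3⇒n13 ·f
[23] read 'b'  n13⇒n17 ·f

All matches (sorted): [[3,7],[5,5],[8,7],[10,0],[10,6],[12,1],[14,7],[16,7],[18,5],[19,0],[21,1]]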